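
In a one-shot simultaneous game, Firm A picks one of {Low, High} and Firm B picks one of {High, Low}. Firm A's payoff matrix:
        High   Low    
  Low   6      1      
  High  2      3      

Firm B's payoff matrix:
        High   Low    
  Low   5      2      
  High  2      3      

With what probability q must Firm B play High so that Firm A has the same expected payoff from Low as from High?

Set Firm A's expected payoff from Low equal to that from High:
  Firm A's expected payoff from Low: q·6 + (1−q)·1 = 5q + 1
  Firm A's expected payoff from High: q·2 + (1−q)·3 = -q + 3
  5q + 1 = -q + 3  ⇒  6q = 2  ⇒  q = 1/3.

q = 1/3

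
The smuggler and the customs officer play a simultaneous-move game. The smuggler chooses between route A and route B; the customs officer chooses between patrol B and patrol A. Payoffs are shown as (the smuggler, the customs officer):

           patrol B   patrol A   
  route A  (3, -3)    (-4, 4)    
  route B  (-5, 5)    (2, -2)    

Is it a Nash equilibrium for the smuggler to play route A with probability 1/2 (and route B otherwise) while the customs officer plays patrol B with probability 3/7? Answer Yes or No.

Yes

Check the customs officer's indifference given the smuggler's mix p = 1/2:
  payoff from patrol B = 1; payoff from patrol A = 1 — equal.
Check the smuggler's indifference given the customs officer's mix q = 3/7:
  payoff from route A = -1; payoff from route B = -1 — equal.
Both players are indifferent, so neither can profitably deviate.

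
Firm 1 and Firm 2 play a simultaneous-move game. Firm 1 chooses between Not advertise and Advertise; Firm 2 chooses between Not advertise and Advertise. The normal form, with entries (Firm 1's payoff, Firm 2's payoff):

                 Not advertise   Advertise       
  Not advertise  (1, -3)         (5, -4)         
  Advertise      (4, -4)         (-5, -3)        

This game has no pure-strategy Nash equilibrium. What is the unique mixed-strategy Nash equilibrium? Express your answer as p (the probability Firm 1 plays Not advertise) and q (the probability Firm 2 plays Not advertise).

For Firm 2 to be willing to mix, Firm 2 must be indifferent between Not advertise and Advertise, which pins down Firm 1's mix.
  Firm 2's payoff to Not advertise: p·(-3) + (1−p)·(-4) = p - 4
  Firm 2's payoff to Advertise: p·(-4) + (1−p)·(-3) = -p - 3
  p - 4 = -p - 3  ⇒  2p = 1  ⇒  p = 1/2.
Firm 2's mix must leave Firm 1 indifferent between Not advertise and Advertise.
  Firm 1's expected payoff from Not advertise: q·1 + (1−q)·5 = -4q + 5
  Firm 1's expected payoff from Advertise: q·4 + (1−q)·(-5) = 9q - 5
  -4q + 5 = 9q - 5  ⇒  -13q = -10  ⇒  q = 10/13.

p = 1/2, q = 10/13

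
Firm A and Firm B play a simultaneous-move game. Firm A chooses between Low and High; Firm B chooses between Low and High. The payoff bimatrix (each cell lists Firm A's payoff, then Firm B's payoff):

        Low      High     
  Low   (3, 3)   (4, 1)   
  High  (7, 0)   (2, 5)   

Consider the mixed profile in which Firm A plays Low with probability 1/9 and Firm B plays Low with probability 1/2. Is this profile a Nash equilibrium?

No

Given Firm A's mix p = 1/9, Firm B's payoff from Low is 1/3 but from High is 41/9. Firm B strictly prefers High, so Firm B would not mix.
So the proposed profile is not a Nash equilibrium.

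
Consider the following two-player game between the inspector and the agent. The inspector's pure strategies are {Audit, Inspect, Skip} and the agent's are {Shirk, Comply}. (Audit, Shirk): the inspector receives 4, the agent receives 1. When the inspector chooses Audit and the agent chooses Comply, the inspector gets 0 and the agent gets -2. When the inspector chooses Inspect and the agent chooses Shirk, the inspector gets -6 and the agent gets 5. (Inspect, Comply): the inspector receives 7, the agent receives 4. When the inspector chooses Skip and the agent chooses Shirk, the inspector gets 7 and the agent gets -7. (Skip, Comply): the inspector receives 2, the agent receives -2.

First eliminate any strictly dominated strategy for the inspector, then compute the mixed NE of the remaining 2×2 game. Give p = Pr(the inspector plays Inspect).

The inspector's strategy Audit is strictly dominated by Skip: 7 > 4 and 2 > 0. Eliminate Audit.
In a mixed equilibrium the agent is indifferent between Shirk and Comply; this condition fixes p.
  the agent's expected payoff from Shirk: p·5 + (1−p)·(-7) = 12p - 7
  the agent's expected payoff from Comply: p·4 + (1−p)·(-2) = 6p - 2
  12p - 7 = 6p - 2  ⇒  6p = 5  ⇒  p = 5/6.

p = 5/6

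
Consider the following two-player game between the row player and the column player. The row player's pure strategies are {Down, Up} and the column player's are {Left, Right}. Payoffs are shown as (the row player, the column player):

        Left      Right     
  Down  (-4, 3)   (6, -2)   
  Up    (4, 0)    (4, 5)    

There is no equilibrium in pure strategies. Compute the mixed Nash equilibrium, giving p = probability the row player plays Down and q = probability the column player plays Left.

p = 1/2, q = 1/5

The row player's mix must leave the column player indifferent between Left and Right.
  the column player's expected payoff from Left: p·3 + (1−p)·0 = 3p
  the column player's expected payoff from Right: p·(-2) + (1−p)·5 = -7p + 5
  3p = -7p + 5  ⇒  10p = 5  ⇒  p = 1/2.
For the row player to be willing to mix, the row player must be indifferent between Down and Up, which pins down the column player's mix.
  the row player's expected payoff from Down: q·(-4) + (1−q)·6 = -10q + 6
  the row player's expected payoff from Up: q·4 + (1−q)·4 = 4
  -10q + 6 = 4  ⇒  -10q = -2  ⇒  q = 1/5.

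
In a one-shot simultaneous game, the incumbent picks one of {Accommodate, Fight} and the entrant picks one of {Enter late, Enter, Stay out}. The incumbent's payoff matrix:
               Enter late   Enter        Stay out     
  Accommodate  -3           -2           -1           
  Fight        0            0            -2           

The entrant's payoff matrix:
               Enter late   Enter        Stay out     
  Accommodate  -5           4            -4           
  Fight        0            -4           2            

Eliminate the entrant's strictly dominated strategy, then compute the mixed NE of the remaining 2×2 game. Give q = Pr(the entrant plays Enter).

q = 1/3

The entrant's strategy Enter late is strictly dominated by Stay out: -4 > -5 and 2 > 0. Eliminate Enter late.
The incumbent's indifference between Accommodate and Fight determines the entrant's mixing probability q:
  the incumbent's expected payoff from Accommodate: q·(-2) + (1−q)·(-1) = -q - 1
  the incumbent's expected payoff from Fight: q·0 + (1−q)·(-2) = 2q - 2
  -q - 1 = 2q - 2  ⇒  -3q = -1  ⇒  q = 1/3.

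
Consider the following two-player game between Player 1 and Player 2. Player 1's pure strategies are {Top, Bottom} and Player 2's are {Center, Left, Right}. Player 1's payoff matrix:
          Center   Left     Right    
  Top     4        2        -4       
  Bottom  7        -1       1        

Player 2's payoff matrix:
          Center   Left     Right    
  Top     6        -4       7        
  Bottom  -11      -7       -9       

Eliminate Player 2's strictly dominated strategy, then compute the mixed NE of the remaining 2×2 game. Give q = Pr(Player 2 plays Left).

Player 2's strategy Center is strictly dominated by Right: 7 > 6 and -9 > -11. Eliminate Center.
Player 2's mix must leave Player 1 indifferent between Top and Bottom.
  Player 1's payoff to Top: q·2 + (1−q)·(-4) = 6q - 4
  Player 1's payoff to Bottom: q·(-1) + (1−q)·1 = -2q + 1
  6q - 4 = -2q + 1  ⇒  8q = 5  ⇒  q = 5/8.

q = 5/8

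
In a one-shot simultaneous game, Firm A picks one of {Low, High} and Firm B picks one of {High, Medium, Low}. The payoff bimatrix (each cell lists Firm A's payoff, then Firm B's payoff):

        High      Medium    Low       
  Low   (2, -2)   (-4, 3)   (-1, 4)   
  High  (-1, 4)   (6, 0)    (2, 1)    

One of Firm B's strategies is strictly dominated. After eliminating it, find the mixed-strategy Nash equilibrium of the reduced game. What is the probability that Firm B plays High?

Firm B's strategy Medium is strictly dominated by Low: 4 > 3 and 1 > 0. Eliminate Medium.
In a mixed equilibrium Firm A is indifferent between Low and High; this condition fixes q.
  Firm A's payoff from Low: q·2 + (1−q)·(-1) = 3q - 1
  Firm A's payoff from High: q·(-1) + (1−q)·2 = -3q + 2
  3q - 1 = -3q + 2  ⇒  6q = 3  ⇒  q = 1/2.

q = 1/2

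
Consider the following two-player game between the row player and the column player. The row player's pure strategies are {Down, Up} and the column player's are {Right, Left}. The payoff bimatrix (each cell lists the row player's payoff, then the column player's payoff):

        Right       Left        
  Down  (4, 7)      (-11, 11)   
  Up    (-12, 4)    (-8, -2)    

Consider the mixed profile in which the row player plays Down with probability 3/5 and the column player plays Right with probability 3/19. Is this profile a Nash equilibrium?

Check the column player's indifference given the row player's mix p = 3/5:
  payoff from Right = 29/5; payoff from Left = 29/5 — equal.
Check the row player's indifference given the column player's mix q = 3/19:
  payoff from Down = -164/19; payoff from Up = -164/19 — equal.
Both players are indifferent, so neither can profitably deviate.

Yes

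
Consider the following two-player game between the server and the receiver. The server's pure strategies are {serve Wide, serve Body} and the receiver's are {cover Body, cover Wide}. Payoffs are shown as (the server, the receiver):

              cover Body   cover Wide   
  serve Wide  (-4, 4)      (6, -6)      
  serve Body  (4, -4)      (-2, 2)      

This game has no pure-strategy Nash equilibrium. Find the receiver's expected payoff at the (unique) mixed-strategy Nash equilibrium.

For the receiver to be willing to mix, the receiver must be indifferent between cover Body and cover Wide, which pins down the server's mix.
  the receiver's payoff from cover Body: p·4 + (1−p)·(-4) = 8p - 4
  the receiver's payoff from cover Wide: p·(-6) + (1−p)·2 = -8p + 2
  8p - 4 = -8p + 2  ⇒  16p = 6  ⇒  p = 3/8.
At equilibrium the receiver is indifferent across columns, so the receiver's payoff equals the payoff from cover Body: (3/8)·4 + (5/8)·(-4) = -1.

-1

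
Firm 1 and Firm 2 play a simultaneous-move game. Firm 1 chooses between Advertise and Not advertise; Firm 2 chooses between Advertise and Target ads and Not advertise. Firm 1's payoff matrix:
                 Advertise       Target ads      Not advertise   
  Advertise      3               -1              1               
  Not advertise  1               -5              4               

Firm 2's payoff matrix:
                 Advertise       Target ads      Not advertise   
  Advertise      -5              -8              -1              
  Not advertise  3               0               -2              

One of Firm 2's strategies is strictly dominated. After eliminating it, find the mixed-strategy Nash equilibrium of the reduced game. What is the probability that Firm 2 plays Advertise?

Firm 2's strategy Target ads is strictly dominated by Advertise: -5 > -8 and 3 > 0. Eliminate Target ads.
For Firm 1 to be willing to mix, Firm 1 must be indifferent between Advertise and Not advertise, which pins down Firm 2's mix.
  Firm 1's payoff to Advertise: q·3 + (1−q)·1 = 2q + 1
  Firm 1's payoff to Not advertise: q·1 + (1−q)·4 = -3q + 4
  2q + 1 = -3q + 4  ⇒  5q = 3  ⇒  q = 3/5.

q = 3/5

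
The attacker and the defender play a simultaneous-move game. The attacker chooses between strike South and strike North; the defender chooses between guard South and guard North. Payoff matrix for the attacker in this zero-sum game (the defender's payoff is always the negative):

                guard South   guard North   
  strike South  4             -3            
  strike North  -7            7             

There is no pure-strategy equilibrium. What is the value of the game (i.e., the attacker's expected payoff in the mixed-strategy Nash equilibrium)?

v = 1/3

In a mixed equilibrium the attacker is indifferent between strike South and strike North; this condition fixes q.
  the attacker's payoff to strike South: q·4 + (1−q)·(-3) = 7q - 3
  the attacker's payoff to strike North: q·(-7) + (1−q)·7 = -14q + 7
  7q - 3 = -14q + 7  ⇒  21q = 10  ⇒  q = 10/21.
The value is the attacker's expected payoff against this mix (using strike South): (10/21)·4 + (11/21)·(-3) = 1/3.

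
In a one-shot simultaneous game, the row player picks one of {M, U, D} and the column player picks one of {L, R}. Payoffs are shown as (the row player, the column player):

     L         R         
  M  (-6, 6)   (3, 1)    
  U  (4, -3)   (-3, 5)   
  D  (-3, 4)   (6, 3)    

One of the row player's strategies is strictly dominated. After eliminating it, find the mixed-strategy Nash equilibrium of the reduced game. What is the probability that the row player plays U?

The row player's strategy M is strictly dominated by D: -3 > -6 and 6 > 3. Eliminate M.
The row player's mix must leave the column player indifferent between L and R.
  the column player's expected payoff from L: p·(-3) + (1−p)·4 = -7p + 4
  the column player's expected payoff from R: p·5 + (1−p)·3 = 2p + 3
  -7p + 4 = 2p + 3  ⇒  -9p = -1  ⇒  p = 1/9.

p = 1/9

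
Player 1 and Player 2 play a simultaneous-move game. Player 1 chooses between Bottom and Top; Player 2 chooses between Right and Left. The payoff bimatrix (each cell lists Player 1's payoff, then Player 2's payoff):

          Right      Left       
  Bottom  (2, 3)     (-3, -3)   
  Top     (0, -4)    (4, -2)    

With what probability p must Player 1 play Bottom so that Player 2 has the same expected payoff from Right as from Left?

In a mixed equilibrium Player 2 is indifferent between Right and Left; this condition fixes p.
  Player 2's payoff from Right: p·3 + (1−p)·(-4) = 7p - 4
  Player 2's payoff from Left: p·(-3) + (1−p)·(-2) = -p - 2
  7p - 4 = -p - 2  ⇒  8p = 2  ⇒  p = 1/4.

p = 1/4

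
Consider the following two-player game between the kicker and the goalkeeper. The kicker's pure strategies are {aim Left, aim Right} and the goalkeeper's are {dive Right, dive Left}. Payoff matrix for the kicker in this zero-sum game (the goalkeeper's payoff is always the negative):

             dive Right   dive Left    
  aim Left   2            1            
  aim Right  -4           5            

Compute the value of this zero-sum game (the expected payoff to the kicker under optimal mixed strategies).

The goalkeeper's mix must leave the kicker indifferent between aim Left and aim Right.
  the kicker's payoff to aim Left: q·2 + (1−q)·1 = q + 1
  the kicker's payoff to aim Right: q·(-4) + (1−q)·5 = -9q + 5
  q + 1 = -9q + 5  ⇒  10q = 4  ⇒  q = 2/5.
The value is the kicker's expected payoff against this mix (using aim Left): (2/5)·2 + (3/5)·1 = 7/5.

v = 7/5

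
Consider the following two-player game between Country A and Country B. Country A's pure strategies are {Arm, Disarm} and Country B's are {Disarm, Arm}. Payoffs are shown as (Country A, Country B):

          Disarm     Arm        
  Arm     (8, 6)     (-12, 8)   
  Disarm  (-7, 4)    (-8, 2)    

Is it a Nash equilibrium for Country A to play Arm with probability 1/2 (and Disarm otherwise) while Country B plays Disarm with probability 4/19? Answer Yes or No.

Yes

Check Country B's indifference given Country A's mix p = 1/2:
  payoff from Disarm = 5; payoff from Arm = 5 — equal.
Check Country A's indifference given Country B's mix q = 4/19:
  payoff from Arm = -148/19; payoff from Disarm = -148/19 — equal.
Both players are indifferent, so neither can profitably deviate.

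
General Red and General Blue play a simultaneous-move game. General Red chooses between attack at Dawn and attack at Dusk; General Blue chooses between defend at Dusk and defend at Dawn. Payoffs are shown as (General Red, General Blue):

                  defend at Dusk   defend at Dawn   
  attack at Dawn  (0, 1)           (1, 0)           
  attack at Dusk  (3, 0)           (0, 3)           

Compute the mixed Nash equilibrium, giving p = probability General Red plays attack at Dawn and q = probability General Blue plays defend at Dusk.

p = 3/4, q = 1/4

General Blue's indifference between defend at Dusk and defend at Dawn determines General Red's mixing probability p:
  General Blue's expected payoff from defend at Dusk: p·1 + (1−p)·0 = p
  General Blue's expected payoff from defend at Dawn: p·0 + (1−p)·3 = -3p + 3
  p = -3p + 3  ⇒  4p = 3  ⇒  p = 3/4.
General Red's indifference between attack at Dawn and attack at Dusk determines General Blue's mixing probability q:
  General Red's payoff from attack at Dawn: q·0 + (1−q)·1 = -q + 1
  General Red's payoff from attack at Dusk: q·3 + (1−q)·0 = 3q
  -q + 1 = 3q  ⇒  -4q = -1  ⇒  q = 1/4.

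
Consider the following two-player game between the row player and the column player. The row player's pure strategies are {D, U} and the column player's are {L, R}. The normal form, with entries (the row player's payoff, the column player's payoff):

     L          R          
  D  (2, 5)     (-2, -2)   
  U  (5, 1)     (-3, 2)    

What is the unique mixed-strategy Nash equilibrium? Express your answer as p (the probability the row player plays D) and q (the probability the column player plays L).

p = 1/8, q = 1/4

The row player's mix must leave the column player indifferent between L and R.
  the column player's payoff to L: p·5 + (1−p)·1 = 4p + 1
  the column player's payoff to R: p·(-2) + (1−p)·2 = -4p + 2
  4p + 1 = -4p + 2  ⇒  8p = 1  ⇒  p = 1/8.
In a mixed equilibrium the row player is indifferent between D and U; this condition fixes q.
  the row player's expected payoff from D: q·2 + (1−q)·(-2) = 4q - 2
  the row player's expected payoff from U: q·5 + (1−q)·(-3) = 8q - 3
  4q - 2 = 8q - 3  ⇒  -4q = -1  ⇒  q = 1/4.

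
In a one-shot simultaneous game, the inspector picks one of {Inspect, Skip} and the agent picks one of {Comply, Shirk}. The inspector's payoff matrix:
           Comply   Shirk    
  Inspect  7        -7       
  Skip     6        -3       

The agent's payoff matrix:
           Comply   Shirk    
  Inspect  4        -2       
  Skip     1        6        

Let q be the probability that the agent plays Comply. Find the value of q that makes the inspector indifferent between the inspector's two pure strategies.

In a mixed equilibrium the inspector is indifferent between Inspect and Skip; this condition fixes q.
  the inspector's payoff to Inspect: q·7 + (1−q)·(-7) = 14q - 7
  the inspector's payoff to Skip: q·6 + (1−q)·(-3) = 9q - 3
  14q - 7 = 9q - 3  ⇒  5q = 4  ⇒  q = 4/5.

q = 4/5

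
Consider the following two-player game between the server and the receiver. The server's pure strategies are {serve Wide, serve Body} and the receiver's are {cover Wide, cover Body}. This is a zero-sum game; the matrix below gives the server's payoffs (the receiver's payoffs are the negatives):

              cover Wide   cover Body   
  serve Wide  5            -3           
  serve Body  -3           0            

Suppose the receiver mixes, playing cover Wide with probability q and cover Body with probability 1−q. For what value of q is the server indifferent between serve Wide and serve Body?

q = 3/11

In a mixed equilibrium the server is indifferent between serve Wide and serve Body; this condition fixes q.
  the server's payoff to serve Wide: q·5 + (1−q)·(-3) = 8q - 3
  the server's payoff to serve Body: q·(-3) + (1−q)·0 = -3q
  8q - 3 = -3q  ⇒  11q = 3  ⇒  q = 3/11.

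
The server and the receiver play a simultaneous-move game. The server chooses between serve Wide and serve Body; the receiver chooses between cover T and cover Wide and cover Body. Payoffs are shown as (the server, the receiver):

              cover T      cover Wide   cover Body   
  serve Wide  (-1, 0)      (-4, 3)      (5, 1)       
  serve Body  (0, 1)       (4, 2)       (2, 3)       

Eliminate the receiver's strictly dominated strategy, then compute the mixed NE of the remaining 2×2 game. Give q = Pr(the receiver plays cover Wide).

The receiver's strategy cover T is strictly dominated by cover Body: 1 > 0 and 3 > 1. Eliminate cover T.
For the server to be willing to mix, the server must be indifferent between serve Wide and serve Body, which pins down the receiver's mix.
  the server's expected payoff from serve Wide: q·(-4) + (1−q)·5 = -9q + 5
  the server's expected payoff from serve Body: q·4 + (1−q)·2 = 2q + 2
  -9q + 5 = 2q + 2  ⇒  -11q = -3  ⇒  q = 3/11.

q = 3/11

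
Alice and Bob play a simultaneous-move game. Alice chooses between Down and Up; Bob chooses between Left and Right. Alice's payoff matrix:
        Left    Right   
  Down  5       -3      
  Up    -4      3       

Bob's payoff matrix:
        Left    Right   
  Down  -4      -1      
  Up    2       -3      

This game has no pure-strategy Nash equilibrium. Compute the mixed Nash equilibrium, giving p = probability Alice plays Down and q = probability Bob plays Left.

p = 5/8, q = 2/5

For Bob to be willing to mix, Bob must be indifferent between Left and Right, which pins down Alice's mix.
  Bob's expected payoff from Left: p·(-4) + (1−p)·2 = -6p + 2
  Bob's expected payoff from Right: p·(-1) + (1−p)·(-3) = 2p - 3
  -6p + 2 = 2p - 3  ⇒  -8p = -5  ⇒  p = 5/8.
Alice's indifference between Down and Up determines Bob's mixing probability q:
  Alice's expected payoff from Down: q·5 + (1−q)·(-3) = 8q - 3
  Alice's expected payoff from Up: q·(-4) + (1−q)·3 = -7q + 3
  8q - 3 = -7q + 3  ⇒  15q = 6  ⇒  q = 2/5.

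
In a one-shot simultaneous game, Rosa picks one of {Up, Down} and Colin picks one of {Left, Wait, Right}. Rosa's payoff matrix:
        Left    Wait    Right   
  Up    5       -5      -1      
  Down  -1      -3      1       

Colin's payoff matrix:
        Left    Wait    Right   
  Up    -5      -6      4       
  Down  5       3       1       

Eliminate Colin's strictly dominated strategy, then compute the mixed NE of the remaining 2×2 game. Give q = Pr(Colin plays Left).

q = 1/4

Colin's strategy Wait is strictly dominated by Left: -5 > -6 and 5 > 3. Eliminate Wait.
In a mixed equilibrium Rosa is indifferent between Up and Down; this condition fixes q.
  Rosa's expected payoff from Up: q·5 + (1−q)·(-1) = 6q - 1
  Rosa's expected payoff from Down: q·(-1) + (1−q)·1 = -2q + 1
  6q - 1 = -2q + 1  ⇒  8q = 2  ⇒  q = 1/4.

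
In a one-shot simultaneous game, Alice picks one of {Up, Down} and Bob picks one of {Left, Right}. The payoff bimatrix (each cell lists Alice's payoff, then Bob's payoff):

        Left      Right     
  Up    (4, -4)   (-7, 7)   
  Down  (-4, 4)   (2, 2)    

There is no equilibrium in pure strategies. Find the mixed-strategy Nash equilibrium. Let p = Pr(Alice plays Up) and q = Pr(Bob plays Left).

Bob's indifference between Left and Right determines Alice's mixing probability p:
  Bob's expected payoff from Left: p·(-4) + (1−p)·4 = -8p + 4
  Bob's expected payoff from Right: p·7 + (1−p)·2 = 5p + 2
  -8p + 4 = 5p + 2  ⇒  -13p = -2  ⇒  p = 2/13.
For Alice to be willing to mix, Alice must be indifferent between Up and Down, which pins down Bob's mix.
  Alice's payoff from Up: q·4 + (1−q)·(-7) = 11q - 7
  Alice's payoff from Down: q·(-4) + (1−q)·2 = -6q + 2
  11q - 7 = -6q + 2  ⇒  17q = 9  ⇒  q = 9/17.

p = 2/13, q = 9/17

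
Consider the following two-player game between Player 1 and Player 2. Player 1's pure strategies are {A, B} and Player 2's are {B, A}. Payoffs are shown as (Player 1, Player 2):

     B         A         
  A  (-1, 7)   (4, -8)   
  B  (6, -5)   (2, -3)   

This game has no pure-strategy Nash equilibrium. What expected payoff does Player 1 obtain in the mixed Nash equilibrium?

26/9

Player 2's mix must leave Player 1 indifferent between A and B.
  Player 1's expected payoff from A: q·(-1) + (1−q)·4 = -5q + 4
  Player 1's expected payoff from B: q·6 + (1−q)·2 = 4q + 2
  -5q + 4 = 4q + 2  ⇒  -9q = -2  ⇒  q = 2/9.
At equilibrium Player 1 is indifferent across rows, so Player 1's payoff equals the payoff from A: (2/9)·(-1) + (7/9)·4 = 26/9.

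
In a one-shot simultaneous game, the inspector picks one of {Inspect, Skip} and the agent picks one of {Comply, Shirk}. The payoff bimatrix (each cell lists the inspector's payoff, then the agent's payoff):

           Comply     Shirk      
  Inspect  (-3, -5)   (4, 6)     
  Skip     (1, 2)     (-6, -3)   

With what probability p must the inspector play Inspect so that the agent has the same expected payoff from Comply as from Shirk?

In a mixed equilibrium the agent is indifferent between Comply and Shirk; this condition fixes p.
  the agent's payoff to Comply: p·(-5) + (1−p)·2 = -7p + 2
  the agent's payoff to Shirk: p·6 + (1−p)·(-3) = 9p - 3
  -7p + 2 = 9p - 3  ⇒  -16p = -5  ⇒  p = 5/16.

p = 5/16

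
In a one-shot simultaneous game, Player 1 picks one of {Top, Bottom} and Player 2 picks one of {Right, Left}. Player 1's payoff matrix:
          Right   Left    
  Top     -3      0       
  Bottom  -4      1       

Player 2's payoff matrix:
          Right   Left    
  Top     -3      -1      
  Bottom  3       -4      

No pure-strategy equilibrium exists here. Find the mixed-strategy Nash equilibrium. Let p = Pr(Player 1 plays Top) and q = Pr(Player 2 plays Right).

For Player 2 to be willing to mix, Player 2 must be indifferent between Right and Left, which pins down Player 1's mix.
  Player 2's payoff from Right: p·(-3) + (1−p)·3 = -6p + 3
  Player 2's payoff from Left: p·(-1) + (1−p)·(-4) = 3p - 4
  -6p + 3 = 3p - 4  ⇒  -9p = -7  ⇒  p = 7/9.
For Player 1 to be willing to mix, Player 1 must be indifferent between Top and Bottom, which pins down Player 2's mix.
  Player 1's payoff to Top: q·(-3) + (1−q)·0 = -3q
  Player 1's payoff to Bottom: q·(-4) + (1−q)·1 = -5q + 1
  -3q = -5q + 1  ⇒  2q = 1  ⇒  q = 1/2.

p = 7/9, q = 1/2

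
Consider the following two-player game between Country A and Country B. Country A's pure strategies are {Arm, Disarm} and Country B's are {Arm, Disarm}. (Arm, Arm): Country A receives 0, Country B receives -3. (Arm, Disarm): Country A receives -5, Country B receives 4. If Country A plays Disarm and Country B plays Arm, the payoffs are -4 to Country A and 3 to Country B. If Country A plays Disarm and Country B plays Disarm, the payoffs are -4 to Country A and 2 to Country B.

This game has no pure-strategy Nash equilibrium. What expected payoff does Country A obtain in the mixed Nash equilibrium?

Country A's indifference between Arm and Disarm determines Country B's mixing probability q:
  Country A's payoff to Arm: q·0 + (1−q)·(-5) = 5q - 5
  Country A's payoff to Disarm: q·(-4) + (1−q)·(-4) = -4
  5q - 5 = -4  ⇒  5q = 1  ⇒  q = 1/5.
At equilibrium Country A is indifferent across rows, so Country A's payoff equals the payoff from Arm: (1/5)·0 + (4/5)·(-5) = -4.

-4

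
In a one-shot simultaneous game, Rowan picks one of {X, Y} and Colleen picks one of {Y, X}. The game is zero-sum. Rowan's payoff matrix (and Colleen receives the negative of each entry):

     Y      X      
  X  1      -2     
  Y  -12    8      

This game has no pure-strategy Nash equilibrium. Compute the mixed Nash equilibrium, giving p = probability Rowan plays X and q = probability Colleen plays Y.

For Colleen to be willing to mix, Colleen must be indifferent between Y and X, which pins down Rowan's mix.
  Colleen's payoff from Y: p·(-1) + (1−p)·12 = -13p + 12
  Colleen's payoff from X: p·2 + (1−p)·(-8) = 10p - 8
  -13p + 12 = 10p - 8  ⇒  -23p = -20  ⇒  p = 20/23.
In a mixed equilibrium Rowan is indifferent between X and Y; this condition fixes q.
  Rowan's payoff to X: q·1 + (1−q)·(-2) = 3q - 2
  Rowan's payoff to Y: q·(-12) + (1−q)·8 = -20q + 8
  3q - 2 = -20q + 8  ⇒  23q = 10  ⇒  q = 10/23.

p = 20/23, q = 10/23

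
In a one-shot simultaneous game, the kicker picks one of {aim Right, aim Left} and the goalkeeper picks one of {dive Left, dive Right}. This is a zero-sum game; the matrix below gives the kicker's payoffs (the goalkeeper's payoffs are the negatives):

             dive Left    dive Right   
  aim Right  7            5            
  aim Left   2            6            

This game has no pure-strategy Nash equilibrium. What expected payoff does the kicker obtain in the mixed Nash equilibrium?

16/3

The goalkeeper's mix must leave the kicker indifferent between aim Right and aim Left.
  the kicker's payoff to aim Right: q·7 + (1−q)·5 = 2q + 5
  the kicker's payoff to aim Left: q·2 + (1−q)·6 = -4q + 6
  2q + 5 = -4q + 6  ⇒  6q = 1  ⇒  q = 1/6.
At equilibrium the kicker is indifferent across rows, so the kicker's payoff equals the payoff from aim Right: (1/6)·7 + (5/6)·5 = 16/3.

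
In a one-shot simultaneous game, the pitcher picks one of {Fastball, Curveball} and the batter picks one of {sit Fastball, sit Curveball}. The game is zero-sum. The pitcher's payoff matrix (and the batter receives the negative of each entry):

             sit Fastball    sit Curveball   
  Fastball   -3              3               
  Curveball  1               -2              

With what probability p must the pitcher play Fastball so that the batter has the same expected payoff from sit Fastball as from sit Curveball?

p = 1/3

In a mixed equilibrium the batter is indifferent between sit Fastball and sit Curveball; this condition fixes p.
  the batter's payoff from sit Fastball: p·3 + (1−p)·(-1) = 4p - 1
  the batter's payoff from sit Curveball: p·(-3) + (1−p)·2 = -5p + 2
  4p - 1 = -5p + 2  ⇒  9p = 3  ⇒  p = 1/3.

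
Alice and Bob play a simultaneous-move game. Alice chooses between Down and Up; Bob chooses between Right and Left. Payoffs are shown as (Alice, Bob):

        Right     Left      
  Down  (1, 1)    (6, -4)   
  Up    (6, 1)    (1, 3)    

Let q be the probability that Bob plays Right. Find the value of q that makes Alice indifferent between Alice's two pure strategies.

q = 1/2

Set Alice's expected payoff from Down equal to that from Up:
  Alice's expected payoff from Down: q·1 + (1−q)·6 = -5q + 6
  Alice's expected payoff from Up: q·6 + (1−q)·1 = 5q + 1
  -5q + 6 = 5q + 1  ⇒  -10q = -5  ⇒  q = 1/2.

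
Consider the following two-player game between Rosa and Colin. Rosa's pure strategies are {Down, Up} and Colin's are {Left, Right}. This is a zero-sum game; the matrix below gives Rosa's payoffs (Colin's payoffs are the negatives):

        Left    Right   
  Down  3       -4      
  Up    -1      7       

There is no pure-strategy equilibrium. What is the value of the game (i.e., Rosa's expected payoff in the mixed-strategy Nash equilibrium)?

v = 17/15

Set Rosa's expected payoff from Down equal to that from Up:
  Rosa's payoff from Down: q·3 + (1−q)·(-4) = 7q - 4
  Rosa's payoff from Up: q·(-1) + (1−q)·7 = -8q + 7
  7q - 4 = -8q + 7  ⇒  15q = 11  ⇒  q = 11/15.
The value is Rosa's expected payoff against this mix (using Down): (11/15)·3 + (4/15)·(-4) = 17/15.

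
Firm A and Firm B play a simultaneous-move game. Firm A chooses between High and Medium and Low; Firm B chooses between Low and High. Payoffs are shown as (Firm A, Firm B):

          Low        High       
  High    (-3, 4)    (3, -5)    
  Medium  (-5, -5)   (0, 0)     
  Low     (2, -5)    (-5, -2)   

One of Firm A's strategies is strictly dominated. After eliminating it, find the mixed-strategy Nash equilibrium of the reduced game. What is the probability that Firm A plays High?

Firm A's strategy Medium is strictly dominated by High: -3 > -5 and 3 > 0. Eliminate Medium.
Firm A's mix must leave Firm B indifferent between Low and High.
  Firm B's expected payoff from Low: p·4 + (1−p)·(-5) = 9p - 5
  Firm B's expected payoff from High: p·(-5) + (1−p)·(-2) = -3p - 2
  9p - 5 = -3p - 2  ⇒  12p = 3  ⇒  p = 1/4.

p = 1/4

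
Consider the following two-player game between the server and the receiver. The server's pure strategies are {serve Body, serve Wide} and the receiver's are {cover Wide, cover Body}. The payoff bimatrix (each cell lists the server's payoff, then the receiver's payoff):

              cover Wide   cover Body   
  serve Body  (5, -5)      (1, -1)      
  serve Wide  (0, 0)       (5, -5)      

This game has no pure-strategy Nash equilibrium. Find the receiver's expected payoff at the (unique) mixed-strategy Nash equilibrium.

Set the receiver's expected payoff from cover Wide equal to that from cover Body:
  the receiver's payoff to cover Wide: p·(-5) + (1−p)·0 = -5p
  the receiver's payoff to cover Body: p·(-1) + (1−p)·(-5) = 4p - 5
  -5p = 4p - 5  ⇒  -9p = -5  ⇒  p = 5/9.
At equilibrium the receiver is indifferent across columns, so the receiver's payoff equals the payoff from cover Wide: (5/9)·(-5) + (4/9)·0 = -25/9.

-25/9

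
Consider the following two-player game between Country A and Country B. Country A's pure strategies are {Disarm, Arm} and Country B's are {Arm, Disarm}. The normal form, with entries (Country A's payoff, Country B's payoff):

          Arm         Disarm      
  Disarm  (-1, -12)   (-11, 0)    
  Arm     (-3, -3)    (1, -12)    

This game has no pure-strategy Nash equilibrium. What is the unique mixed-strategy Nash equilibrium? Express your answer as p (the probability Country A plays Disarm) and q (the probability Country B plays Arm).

p = 3/7, q = 6/7

Set Country B's expected payoff from Arm equal to that from Disarm:
  Country B's expected payoff from Arm: p·(-12) + (1−p)·(-3) = -9p - 3
  Country B's expected payoff from Disarm: p·0 + (1−p)·(-12) = 12p - 12
  -9p - 3 = 12p - 12  ⇒  -21p = -9  ⇒  p = 3/7.
For Country A to be willing to mix, Country A must be indifferent between Disarm and Arm, which pins down Country B's mix.
  Country A's payoff from Disarm: q·(-1) + (1−q)·(-11) = 10q - 11
  Country A's payoff from Arm: q·(-3) + (1−q)·1 = -4q + 1
  10q - 11 = -4q + 1  ⇒  14q = 12  ⇒  q = 6/7.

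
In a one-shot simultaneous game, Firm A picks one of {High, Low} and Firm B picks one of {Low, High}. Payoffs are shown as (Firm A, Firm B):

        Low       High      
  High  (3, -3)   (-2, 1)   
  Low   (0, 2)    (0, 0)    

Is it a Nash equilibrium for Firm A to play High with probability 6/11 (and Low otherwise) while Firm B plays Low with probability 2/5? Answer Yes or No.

No

Given Firm A's mix p = 6/11, Firm B's payoff from Low is -8/11 but from High is 6/11. Firm B strictly prefers High, so Firm B would not mix.
So the proposed profile is not a Nash equilibrium.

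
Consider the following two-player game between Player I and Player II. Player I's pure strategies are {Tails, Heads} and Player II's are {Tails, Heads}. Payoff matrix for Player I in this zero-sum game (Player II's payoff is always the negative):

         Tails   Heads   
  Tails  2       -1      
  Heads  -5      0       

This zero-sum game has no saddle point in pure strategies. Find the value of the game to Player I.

Player I's indifference between Tails and Heads determines Player II's mixing probability q:
  Player I's payoff from Tails: q·2 + (1−q)·(-1) = 3q - 1
  Player I's payoff from Heads: q·(-5) + (1−q)·0 = -5q
  3q - 1 = -5q  ⇒  8q = 1  ⇒  q = 1/8.
The value is Player I's expected payoff against this mix (using Tails): (1/8)·2 + (7/8)·(-1) = -5/8.

v = -5/8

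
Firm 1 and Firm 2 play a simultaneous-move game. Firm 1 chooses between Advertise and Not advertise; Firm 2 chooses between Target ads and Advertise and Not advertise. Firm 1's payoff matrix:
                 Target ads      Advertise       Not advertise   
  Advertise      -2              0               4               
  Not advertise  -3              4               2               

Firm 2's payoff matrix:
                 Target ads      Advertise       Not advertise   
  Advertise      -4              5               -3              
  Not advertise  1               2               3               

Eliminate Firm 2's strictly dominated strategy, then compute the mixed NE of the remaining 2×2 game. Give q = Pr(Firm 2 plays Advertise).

q = 1/3

Firm 2's strategy Target ads is strictly dominated by Not advertise: -3 > -4 and 3 > 1. Eliminate Target ads.
Firm 2's mix must leave Firm 1 indifferent between Advertise and Not advertise.
  Firm 1's expected payoff from Advertise: q·0 + (1−q)·4 = -4q + 4
  Firm 1's expected payoff from Not advertise: q·4 + (1−q)·2 = 2q + 2
  -4q + 4 = 2q + 2  ⇒  -6q = -2  ⇒  q = 1/3.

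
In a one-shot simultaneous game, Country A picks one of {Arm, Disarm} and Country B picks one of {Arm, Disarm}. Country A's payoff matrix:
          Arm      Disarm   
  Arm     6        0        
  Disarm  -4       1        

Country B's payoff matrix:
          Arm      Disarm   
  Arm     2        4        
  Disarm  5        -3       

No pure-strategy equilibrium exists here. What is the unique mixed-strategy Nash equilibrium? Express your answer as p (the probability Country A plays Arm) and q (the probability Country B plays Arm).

Country B's indifference between Arm and Disarm determines Country A's mixing probability p:
  Country B's payoff from Arm: p·2 + (1−p)·5 = -3p + 5
  Country B's payoff from Disarm: p·4 + (1−p)·(-3) = 7p - 3
  -3p + 5 = 7p - 3  ⇒  -10p = -8  ⇒  p = 4/5.
Set Country A's expected payoff from Arm equal to that from Disarm:
  Country A's expected payoff from Arm: q·6 + (1−q)·0 = 6q
  Country A's expected payoff from Disarm: q·(-4) + (1−q)·1 = -5q + 1
  6q = -5q + 1  ⇒  11q = 1  ⇒  q = 1/11.

p = 4/5, q = 1/11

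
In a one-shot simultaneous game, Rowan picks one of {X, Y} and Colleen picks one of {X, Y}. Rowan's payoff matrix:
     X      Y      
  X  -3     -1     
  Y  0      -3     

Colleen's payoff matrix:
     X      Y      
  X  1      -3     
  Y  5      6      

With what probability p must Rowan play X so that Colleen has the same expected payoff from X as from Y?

p = 1/5

For Colleen to be willing to mix, Colleen must be indifferent between X and Y, which pins down Rowan's mix.
  Colleen's payoff from X: p·1 + (1−p)·5 = -4p + 5
  Colleen's payoff from Y: p·(-3) + (1−p)·6 = -9p + 6
  -4p + 5 = -9p + 6  ⇒  5p = 1  ⇒  p = 1/5.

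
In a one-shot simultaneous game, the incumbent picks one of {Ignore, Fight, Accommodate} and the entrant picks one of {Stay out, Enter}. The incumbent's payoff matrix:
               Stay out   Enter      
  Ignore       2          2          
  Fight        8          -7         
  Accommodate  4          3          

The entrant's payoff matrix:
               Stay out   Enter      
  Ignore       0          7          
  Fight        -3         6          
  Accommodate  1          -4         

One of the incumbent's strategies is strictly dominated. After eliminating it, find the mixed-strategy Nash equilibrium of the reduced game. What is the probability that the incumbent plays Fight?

The incumbent's strategy Ignore is strictly dominated by Accommodate: 4 > 2 and 3 > 2. Eliminate Ignore.
The entrant's indifference between Stay out and Enter determines the incumbent's mixing probability p:
  the entrant's payoff from Stay out: p·(-3) + (1−p)·1 = -4p + 1
  the entrant's payoff from Enter: p·6 + (1−p)·(-4) = 10p - 4
  -4p + 1 = 10p - 4  ⇒  -14p = -5  ⇒  p = 5/14.

p = 5/14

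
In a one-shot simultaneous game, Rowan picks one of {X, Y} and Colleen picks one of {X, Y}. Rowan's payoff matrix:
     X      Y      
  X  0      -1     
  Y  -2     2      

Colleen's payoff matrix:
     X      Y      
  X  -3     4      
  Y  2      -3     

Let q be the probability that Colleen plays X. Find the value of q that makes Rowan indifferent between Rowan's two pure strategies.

Rowan's indifference between X and Y determines Colleen's mixing probability q:
  Rowan's expected payoff from X: q·0 + (1−q)·(-1) = q - 1
  Rowan's expected payoff from Y: q·(-2) + (1−q)·2 = -4q + 2
  q - 1 = -4q + 2  ⇒  5q = 3  ⇒  q = 3/5.

q = 3/5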